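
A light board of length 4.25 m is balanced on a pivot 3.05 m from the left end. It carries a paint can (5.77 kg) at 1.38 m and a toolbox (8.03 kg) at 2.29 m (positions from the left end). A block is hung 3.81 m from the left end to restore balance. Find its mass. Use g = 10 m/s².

Choose the pivot (at 3.05 m from the left end) as the axis so the support reaction has zero arm there.
Paint can: 5.77 × 10 = 57.7 N down at 1.38 m → arm 1.67 m, τ = 57.7 × 1.67 = 96.36 N·m counterclockwise.
Toolbox: 8.03 × 10 = 80.3 N down at 2.29 m → arm 0.76 m, τ = 80.3 × 0.76 = 61.03 N·m counterclockwise.
Net moment of known loads = 157.4 N·m counterclockwise.
An unknown mass m at 3.81 m has arm 0.76 m; its moment is m·g·0.76 clockwise.
Setting net torque to zero: m × 10 × 0.76 = 157.4 → m = 157.4 / (10 × 0.76) = 20.7 kg.

m ≈ 20.7 kg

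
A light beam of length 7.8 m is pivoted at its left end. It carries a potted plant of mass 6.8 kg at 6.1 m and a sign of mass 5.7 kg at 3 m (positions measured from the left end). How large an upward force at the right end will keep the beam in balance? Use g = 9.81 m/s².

About the left end:
Potted plant: 6.8 × 9.81 = 66.71 N down at 6.1 m → arm 6.1 m, τ = 66.71 × 6.1 = 406.9 N·m clockwise.
Sign: 5.7 × 9.81 = 55.92 N down at 3 m → arm 3 m, τ = 55.92 × 3 = 167.8 N·m clockwise.
Net moment of the loads = 574.7 N·m clockwise.
The upward force F acts at the right end, arm 7.8 m, giving F × 7.8 counterclockwise.
Balancing moments: F × 7.8 = 574.7, giving F = 574.7 / 7.8 = 73.7 N.

F ≈ 73.7 N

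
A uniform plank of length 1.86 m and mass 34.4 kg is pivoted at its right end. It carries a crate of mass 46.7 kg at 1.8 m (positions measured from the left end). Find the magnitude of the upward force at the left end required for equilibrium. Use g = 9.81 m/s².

Choose the right end as the axis so the unknown pivot reaction has zero arm there.
Beam weight: 34.4 × 9.81 = 337.5 N down at 0.93 m → arm 0.93 m, τ = 337.5 × 0.93 = 313.9 N·m counterclockwise.
Crate: 46.7 × 9.81 = 458.1 N down at 1.8 m → arm 0.06 m, τ = 458.1 × 0.06 = 27.49 N·m counterclockwise.
Net moment of the loads = 341.4 N·m counterclockwise.
The upward force F acts at the left end, arm 1.86 m, giving F × 1.86 clockwise.
Setting net torque to zero: F × 1.86 = 341.4 → F = 341.4 / 1.86 = 184 N.

F ≈ 184 N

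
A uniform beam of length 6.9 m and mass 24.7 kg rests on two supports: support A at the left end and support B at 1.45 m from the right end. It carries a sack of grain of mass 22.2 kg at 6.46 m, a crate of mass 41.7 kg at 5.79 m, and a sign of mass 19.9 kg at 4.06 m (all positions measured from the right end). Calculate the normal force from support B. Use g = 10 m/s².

R_B ≈ 363 N

Take moments about support A.
Beam weight: 24.7 × 10 = 247 N down at 3.45 m → arm 3.45 m, τ = 247 × 3.45 = 852.2 N·m clockwise.
Sack of grain: 22.2 × 10 = 222 N down at 6.46 m → arm 0.44 m, τ = 222 × 0.44 = 97.68 N·m clockwise.
Crate: 41.7 × 10 = 417 N down at 5.79 m → arm 1.11 m, τ = 417 × 1.11 = 462.9 N·m clockwise.
Sign: 19.9 × 10 = 199 N down at 4.06 m → arm 2.84 m, τ = 199 × 2.84 = 565.2 N·m clockwise.
Net load moment about support A = 1978 N·m clockwise.
Reaction R at support B is upward at 1.45 m, arm 5.45 m → moment R × 5.45 counterclockwise.
Στ = 0 ⇒ R × 5.45 = 1978 ⇒ R = 363 N.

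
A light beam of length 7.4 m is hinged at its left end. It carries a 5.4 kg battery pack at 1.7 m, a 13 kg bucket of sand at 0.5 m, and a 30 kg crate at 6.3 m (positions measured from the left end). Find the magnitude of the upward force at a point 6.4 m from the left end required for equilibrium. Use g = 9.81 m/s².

Take moments about the left end.
Battery pack: 5.4 × 9.81 = 52.97 N down at 1.7 m → arm 1.7 m, τ = 52.97 × 1.7 = 90.05 N·m clockwise.
Bucket of sand: 13 × 9.81 = 127.5 N down at 0.5 m → arm 0.5 m, τ = 127.5 × 0.5 = 63.75 N·m clockwise.
Crate: 30 × 9.81 = 294.3 N down at 6.3 m → arm 6.3 m, τ = 294.3 × 6.3 = 1854 N·m clockwise.
Net moment of the loads = 2008 N·m clockwise.
The upward force F acts at a point 6.4 m from the left end, arm 6.4 m, giving F × 6.4 counterclockwise.
Στ = 0 ⇒ F × 6.4 = 2008 ⇒ F = 2008 / 6.4 = 314 N.

F ≈ 314 N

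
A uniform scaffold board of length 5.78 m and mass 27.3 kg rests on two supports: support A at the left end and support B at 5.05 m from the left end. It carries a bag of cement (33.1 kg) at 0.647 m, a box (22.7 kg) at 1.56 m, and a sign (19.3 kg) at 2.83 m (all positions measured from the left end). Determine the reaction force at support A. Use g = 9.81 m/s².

Choose support B as the axis so its reaction then has zero moment arm.
Beam weight: 27.3 × 9.81 = 267.8 N down at 2.89 m → arm 2.16 m, τ = 267.8 × 2.16 = 578.4 N·m counterclockwise.
Bag of cement: 33.1 × 9.81 = 324.7 N down at 0.647 m → arm 4.403 m, τ = 324.7 × 4.403 = 1430 N·m counterclockwise.
Box: 22.7 × 9.81 = 222.7 N down at 1.56 m → arm 3.49 m, τ = 222.7 × 3.49 = 777.2 N·m counterclockwise.
Sign: 19.3 × 9.81 = 189.3 N down at 2.83 m → arm 2.22 m, τ = 189.3 × 2.22 = 420.2 N·m counterclockwise.
Net load moment about support B = 3206 N·m counterclockwise.
Reaction R at support A is upward at 0 m, arm 5.05 m → moment R × 5.05 clockwise.
For rotational equilibrium, R × 5.05 = 3206, so R = 635 N.

R_A ≈ 635 N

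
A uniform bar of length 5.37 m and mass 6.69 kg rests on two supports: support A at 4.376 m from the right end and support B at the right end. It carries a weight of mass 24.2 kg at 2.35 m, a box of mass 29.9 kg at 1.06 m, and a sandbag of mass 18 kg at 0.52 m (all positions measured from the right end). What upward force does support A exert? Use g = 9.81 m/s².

Take moments about support B.
Beam weight: 6.69 × 9.81 = 65.63 N down at 2.685 m → arm 2.685 m, τ = 65.63 × 2.685 = 176.2 N·m counterclockwise.
Weight: 24.2 × 9.81 = 237.4 N down at 2.35 m → arm 2.35 m, τ = 237.4 × 2.35 = 557.9 N·m counterclockwise.
Box: 29.9 × 9.81 = 293.3 N down at 1.06 m → arm 1.06 m, τ = 293.3 × 1.06 = 310.9 N·m counterclockwise.
Sandbag: 18 × 9.81 = 176.6 N down at 0.52 m → arm 0.52 m, τ = 176.6 × 0.52 = 91.83 N·m counterclockwise.
Net load moment about support B = 1137 N·m counterclockwise.
Reaction R at support A is upward at 4.376 m, arm 4.376 m → moment R × 4.376 clockwise.
Στ = 0 ⇒ R × 4.376 = 1137 ⇒ R = 260 N.

R_A ≈ 260 N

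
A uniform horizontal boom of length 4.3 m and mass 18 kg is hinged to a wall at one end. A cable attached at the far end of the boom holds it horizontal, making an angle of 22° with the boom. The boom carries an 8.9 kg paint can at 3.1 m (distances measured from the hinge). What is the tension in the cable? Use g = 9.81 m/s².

Taking torques about the hinge:
Beam weight: 18 × 9.81 = 176.6 N down at 2.15 m → arm 2.15 m, τ = 176.6 × 2.15 = 379.7 N·m clockwise.
Paint can: 8.9 × 9.81 = 87.31 N down at 3.1 m → arm 3.1 m, τ = 87.31 × 3.1 = 270.7 N·m clockwise.
Total clockwise load moment = 650.4 N·m.
The cable tension T acts at 4.3 m; only its component perpendicular to the boom, T sinθ, produces torque. sin 22° = 0.3746.
Στ = 0 ⇒ T × 4.3 × 0.3746 = 650.4 ⇒ T = 650.4 / 1.611 = 404 N.

T ≈ 404 N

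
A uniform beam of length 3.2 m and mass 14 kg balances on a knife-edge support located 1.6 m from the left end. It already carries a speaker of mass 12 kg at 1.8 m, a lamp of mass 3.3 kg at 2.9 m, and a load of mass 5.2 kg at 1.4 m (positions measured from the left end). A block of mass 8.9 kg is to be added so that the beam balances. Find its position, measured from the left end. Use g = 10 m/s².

Sum moments about the knife-edge support (at 1.6 m from the left end) (the support reaction has zero arm there).
Beam weight: acts at the knife-edge support, moment arm 0 → no torque.
Speaker: 12 × 10 = 120 N down at 1.8 m → arm 0.2 m, τ = 120 × 0.2 = 24 N·m clockwise.
Lamp: 3.3 × 10 = 33 N down at 2.9 m → arm 1.3 m, τ = 33 × 1.3 = 42.9 N·m clockwise.
Load: 5.2 × 10 = 52 N down at 1.4 m → arm 0.2 m, τ = 52 × 0.2 = 10.4 N·m counterclockwise.
Net moment of existing loads = 56.5 N·m clockwise.
The block weighs 8.9 × 10 = 89 N and must supply an equal counterclockwise moment, so its lever arm about the knife-edge support is 56.5 / 89 = 0.635 m.
That puts it at 1.6 − 0.635 = 0.965 m from the left end.

x ≈ 0.965 m from the left end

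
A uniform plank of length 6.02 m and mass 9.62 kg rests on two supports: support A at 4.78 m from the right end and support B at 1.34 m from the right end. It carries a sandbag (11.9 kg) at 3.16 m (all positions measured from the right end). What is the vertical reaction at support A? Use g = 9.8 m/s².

Sum moments about support B (its reaction then has zero moment arm).
Beam weight: 9.62 × 9.8 = 94.28 N down at 3.01 m → arm 1.67 m, τ = 94.28 × 1.67 = 157.4 N·m counterclockwise.
Sandbag: 11.9 × 9.8 = 116.6 N down at 3.16 m → arm 1.82 m, τ = 116.6 × 1.82 = 212.2 N·m counterclockwise.
Net load moment about support B = 369.6 N·m counterclockwise.
Reaction R at support A is upward at 4.78 m, arm 3.44 m → moment R × 3.44 clockwise.
For rotational equilibrium, R × 3.44 = 369.6, so R = 107 N.

R_A ≈ 107 N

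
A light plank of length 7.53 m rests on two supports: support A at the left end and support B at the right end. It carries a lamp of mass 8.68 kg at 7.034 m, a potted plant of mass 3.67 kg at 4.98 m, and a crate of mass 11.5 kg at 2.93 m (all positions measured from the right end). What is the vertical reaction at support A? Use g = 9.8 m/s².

R_A ≈ 147 N

Sum moments about support B (its reaction then has zero moment arm).
Lamp: 8.68 × 9.8 = 85.06 N down at 7.034 m → arm 7.034 m, τ = 85.06 × 7.034 = 598.3 N·m counterclockwise.
Potted plant: 3.67 × 9.8 = 35.97 N down at 4.98 m → arm 4.98 m, τ = 35.97 × 4.98 = 179.1 N·m counterclockwise.
Crate: 11.5 × 9.8 = 112.7 N down at 2.93 m → arm 2.93 m, τ = 112.7 × 2.93 = 330.2 N·m counterclockwise.
Net load moment about support B = 1108 N·m counterclockwise.
Reaction R at support A is upward at 7.53 m, arm 7.53 m → moment R × 7.53 clockwise.
For rotational equilibrium, R × 7.53 = 1108, so R = 147 N.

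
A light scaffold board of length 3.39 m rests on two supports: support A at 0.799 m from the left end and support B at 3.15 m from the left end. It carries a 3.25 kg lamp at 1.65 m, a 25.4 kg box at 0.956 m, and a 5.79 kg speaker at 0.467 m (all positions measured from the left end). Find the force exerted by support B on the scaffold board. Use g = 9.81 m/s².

R_B ≈ 20.2 N

Sum moments about support A (its reaction then has zero moment arm).
Lamp: 3.25 × 9.81 = 31.88 N down at 1.65 m → arm 0.851 m, τ = 31.88 × 0.851 = 27.13 N·m clockwise.
Box: 25.4 × 9.81 = 249.2 N down at 0.956 m → arm 0.157 m, τ = 249.2 × 0.157 = 39.12 N·m clockwise.
Speaker: 5.79 × 9.81 = 56.8 N down at 0.467 m → arm 0.332 m, τ = 56.8 × 0.332 = 18.86 N·m counterclockwise.
Net load moment about support A = 47.39 N·m clockwise.
Reaction R at support B is upward at 3.15 m, arm 2.351 m → moment R × 2.351 counterclockwise.
For rotational equilibrium, R × 2.351 = 47.39, so R = 20.2 N.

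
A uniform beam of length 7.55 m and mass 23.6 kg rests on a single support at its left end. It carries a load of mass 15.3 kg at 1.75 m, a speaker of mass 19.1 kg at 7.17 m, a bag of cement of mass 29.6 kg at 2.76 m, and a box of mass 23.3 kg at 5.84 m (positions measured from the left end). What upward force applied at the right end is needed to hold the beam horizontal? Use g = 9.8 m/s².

F ≈ 611 N

Take moments about the left end.
Beam weight: 23.6 × 9.8 = 231.3 N down at 3.775 m → arm 3.775 m, τ = 231.3 × 3.775 = 873.2 N·m clockwise.
Load: 15.3 × 9.8 = 149.9 N down at 1.75 m → arm 1.75 m, τ = 149.9 × 1.75 = 262.3 N·m clockwise.
Speaker: 19.1 × 9.8 = 187.2 N down at 7.17 m → arm 7.17 m, τ = 187.2 × 7.17 = 1342 N·m clockwise.
Bag of cement: 29.6 × 9.8 = 290.1 N down at 2.76 m → arm 2.76 m, τ = 290.1 × 2.76 = 800.7 N·m clockwise.
Box: 23.3 × 9.8 = 228.3 N down at 5.84 m → arm 5.84 m, τ = 228.3 × 5.84 = 1333 N·m clockwise.
Net moment of the loads = 4611 N·m clockwise.
The upward force F acts at the right end, arm 7.55 m, giving F × 7.55 counterclockwise.
Setting net torque to zero: F × 7.55 = 4611 → F = 4611 / 7.55 = 611 N.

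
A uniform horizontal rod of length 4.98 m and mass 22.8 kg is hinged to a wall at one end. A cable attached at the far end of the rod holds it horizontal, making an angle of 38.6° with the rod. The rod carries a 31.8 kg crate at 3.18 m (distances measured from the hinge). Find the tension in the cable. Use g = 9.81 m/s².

T ≈ 499 N

Take moments about the hinge.
Beam weight: 22.8 × 9.81 = 223.7 N down at 2.49 m → arm 2.49 m, τ = 223.7 × 2.49 = 557 N·m clockwise.
Crate: 31.8 × 9.81 = 312 N down at 3.18 m → arm 3.18 m, τ = 312 × 3.18 = 992.2 N·m clockwise.
Total clockwise load moment = 1549 N·m.
The cable tension T acts at 4.98 m; only its component perpendicular to the rod, T sinθ, produces torque. sin 38.6° = 0.6239.
Setting net torque to zero: T × 4.98 × 0.6239 = 1549 → T = 1549 / 3.107 = 499 N.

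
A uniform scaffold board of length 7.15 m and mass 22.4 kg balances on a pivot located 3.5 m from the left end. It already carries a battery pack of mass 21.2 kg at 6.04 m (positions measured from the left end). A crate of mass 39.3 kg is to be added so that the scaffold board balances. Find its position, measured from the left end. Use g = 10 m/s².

Taking torques about the pivot (at 3.5 m from the left end):
Beam weight: 22.4 × 10 = 224 N down at 3.575 m → arm 0.075 m, τ = 224 × 0.075 = 16.8 N·m clockwise.
Battery pack: 21.2 × 10 = 212 N down at 6.04 m → arm 2.54 m, τ = 212 × 2.54 = 538.5 N·m clockwise.
Net moment of existing loads = 555.3 N·m clockwise.
The crate weighs 39.3 × 10 = 393 N and must supply an equal counterclockwise moment, so its lever arm about the pivot is 555.3 / 393 = 1.41 m.
That puts it at 3.5 − 1.41 = 2.09 m from the left end.

x ≈ 2.09 m from the left end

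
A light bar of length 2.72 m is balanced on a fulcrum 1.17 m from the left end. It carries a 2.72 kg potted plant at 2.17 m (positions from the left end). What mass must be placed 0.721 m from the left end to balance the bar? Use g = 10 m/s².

m ≈ 6.06 kg

Choose the fulcrum (at 1.17 m from the left end) as the axis so the support reaction has zero arm there.
Potted plant: 2.72 × 10 = 27.2 N down at 2.17 m → arm 1 m, τ = 27.2 × 1 = 27.2 N·m clockwise.
Net moment of known loads = 27.2 N·m clockwise.
An unknown mass m at 0.721 m has arm 0.449 m; its moment is m·g·0.449 counterclockwise.
Balancing moments: m × 10 × 0.449 = 27.2, giving m = 27.2 / (10 × 0.449) = 6.06 kg.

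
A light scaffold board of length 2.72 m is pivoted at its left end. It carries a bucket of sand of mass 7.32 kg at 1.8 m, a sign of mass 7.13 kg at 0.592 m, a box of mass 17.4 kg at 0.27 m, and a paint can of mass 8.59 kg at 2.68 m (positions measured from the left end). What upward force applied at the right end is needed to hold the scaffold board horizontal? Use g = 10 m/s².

F ≈ 166 N

Choose the left end as the axis so the unknown pivot reaction has zero arm there.
Bucket of sand: 7.32 × 10 = 73.2 N down at 1.8 m → arm 1.8 m, τ = 73.2 × 1.8 = 131.8 N·m clockwise.
Sign: 7.13 × 10 = 71.3 N down at 0.592 m → arm 0.592 m, τ = 71.3 × 0.592 = 42.21 N·m clockwise.
Box: 17.4 × 10 = 174 N down at 0.27 m → arm 0.27 m, τ = 174 × 0.27 = 46.98 N·m clockwise.
Paint can: 8.59 × 10 = 85.9 N down at 2.68 m → arm 2.68 m, τ = 85.9 × 2.68 = 230.2 N·m clockwise.
Net moment of the loads = 451.2 N·m clockwise.
The upward force F acts at the right end, arm 2.72 m, giving F × 2.72 counterclockwise.
Setting net torque to zero: F × 2.72 = 451.2 → F = 451.2 / 2.72 = 166 N.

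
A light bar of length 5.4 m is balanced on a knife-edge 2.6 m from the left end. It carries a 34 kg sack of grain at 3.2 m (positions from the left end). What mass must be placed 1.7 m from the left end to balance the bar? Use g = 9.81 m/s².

m ≈ 22.7 kg

Choose the knife-edge (at 2.6 m from the left end) as the axis so the support reaction has zero arm there.
Sack of grain: 34 × 9.81 = 333.5 N down at 3.2 m → arm 0.6 m, τ = 333.5 × 0.6 = 200.1 N·m clockwise.
Net moment of known loads = 200.1 N·m clockwise.
An unknown mass m at 1.7 m has arm 0.9 m; its moment is m·g·0.9 counterclockwise.
Στ = 0 ⇒ m × 9.81 × 0.9 = 200.1 ⇒ m = 200.1 / (9.81 × 0.9) = 22.7 kg.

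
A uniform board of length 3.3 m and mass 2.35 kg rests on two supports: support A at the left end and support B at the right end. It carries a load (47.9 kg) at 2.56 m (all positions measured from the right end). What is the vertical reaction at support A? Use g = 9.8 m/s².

About support B:
Beam weight: 2.35 × 9.8 = 23.03 N down at 1.65 m → arm 1.65 m, τ = 23.03 × 1.65 = 38 N·m counterclockwise.
Load: 47.9 × 9.8 = 469.4 N down at 2.56 m → arm 2.56 m, τ = 469.4 × 2.56 = 1202 N·m counterclockwise.
Net load moment about support B = 1240 N·m counterclockwise.
Reaction R at support A is upward at 3.3 m, arm 3.3 m → moment R × 3.3 clockwise.
Balancing moments: R × 3.3 = 1240, giving R = 376 N.

R_A ≈ 376 N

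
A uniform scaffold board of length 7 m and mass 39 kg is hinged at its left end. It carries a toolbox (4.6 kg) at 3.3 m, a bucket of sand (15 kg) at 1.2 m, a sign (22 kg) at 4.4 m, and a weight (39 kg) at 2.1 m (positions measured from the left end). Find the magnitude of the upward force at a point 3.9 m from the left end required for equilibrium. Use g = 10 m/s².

Taking torques about the left end:
Beam weight: 39 × 10 = 390 N down at 3.5 m → arm 3.5 m, τ = 390 × 3.5 = 1365 N·m clockwise.
Toolbox: 4.6 × 10 = 46 N down at 3.3 m → arm 3.3 m, τ = 46 × 3.3 = 151.8 N·m clockwise.
Bucket of sand: 15 × 10 = 150 N down at 1.2 m → arm 1.2 m, τ = 150 × 1.2 = 180 N·m clockwise.
Sign: 22 × 10 = 220 N down at 4.4 m → arm 4.4 m, τ = 220 × 4.4 = 968 N·m clockwise.
Weight: 39 × 10 = 390 N down at 2.1 m → arm 2.1 m, τ = 390 × 2.1 = 819 N·m clockwise.
Net moment of the loads = 3484 N·m clockwise.
The upward force F acts at a point 3.9 m from the left end, arm 3.9 m, giving F × 3.9 counterclockwise.
Στ = 0 ⇒ F × 3.9 = 3484 ⇒ F = 3484 / 3.9 = 893 N.

F ≈ 893 N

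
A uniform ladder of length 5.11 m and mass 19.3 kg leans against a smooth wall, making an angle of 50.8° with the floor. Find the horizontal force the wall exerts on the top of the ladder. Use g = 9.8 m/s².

About the foot of the ladder:
Ladder weight 19.3×9.8 = 189.1 N acts at 2.555 m along the ladder; its horizontal arm is 2.555·cos50.8° = 1.615 m → τ = 305.4 N·m clockwise.
Wall normal N acts horizontally at the top; its moment arm is the height L sinθ = 5.11·sin50.8° = 3.96 m, counterclockwise.
Balancing moments: N × 3.96 = 305.4, giving N = 77.1 N.

N_wall ≈ 77.1 N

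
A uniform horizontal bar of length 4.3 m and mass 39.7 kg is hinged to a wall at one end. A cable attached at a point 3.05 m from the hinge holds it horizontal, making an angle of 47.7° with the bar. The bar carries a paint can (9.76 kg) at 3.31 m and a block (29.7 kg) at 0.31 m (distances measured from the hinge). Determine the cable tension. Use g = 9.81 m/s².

Taking torques about the hinge:
Beam weight: 39.7 × 9.81 = 389.5 N down at 2.15 m → arm 2.15 m, τ = 389.5 × 2.15 = 837.4 N·m clockwise.
Paint can: 9.76 × 9.81 = 95.75 N down at 3.31 m → arm 3.31 m, τ = 95.75 × 3.31 = 316.9 N·m clockwise.
Block: 29.7 × 9.81 = 291.4 N down at 0.31 m → arm 0.31 m, τ = 291.4 × 0.31 = 90.33 N·m clockwise.
Total clockwise load moment = 1245 N·m.
The cable tension T acts at 3.05 m; only its component perpendicular to the bar, T sinθ, produces torque. sin 47.7° = 0.7396.
Στ = 0 ⇒ T × 3.05 × 0.7396 = 1245 ⇒ T = 1245 / 2.256 = 552 N.

T ≈ 552 N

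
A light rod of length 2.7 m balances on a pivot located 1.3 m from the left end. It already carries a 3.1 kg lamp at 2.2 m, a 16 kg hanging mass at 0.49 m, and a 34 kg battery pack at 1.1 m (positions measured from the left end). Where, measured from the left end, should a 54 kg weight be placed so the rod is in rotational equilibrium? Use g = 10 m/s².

Choose the pivot (at 1.3 m from the left end) as the axis so the support reaction has zero arm there.
Lamp: 3.1 × 10 = 31 N down at 2.2 m → arm 0.9 m, τ = 31 × 0.9 = 27.9 N·m clockwise.
Hanging mass: 16 × 10 = 160 N down at 0.49 m → arm 0.81 m, τ = 160 × 0.81 = 129.6 N·m counterclockwise.
Battery pack: 34 × 10 = 340 N down at 1.1 m → arm 0.2 m, τ = 340 × 0.2 = 68 N·m counterclockwise.
Net moment of existing loads = 169.7 N·m counterclockwise.
The weight weighs 54 × 10 = 540 N and must supply an equal clockwise moment, so its lever arm about the pivot is 169.7 / 540 = 0.314 m.
That puts it at 1.3 + 0.314 = 1.61 m from the left end.

x ≈ 1.61 m from the left end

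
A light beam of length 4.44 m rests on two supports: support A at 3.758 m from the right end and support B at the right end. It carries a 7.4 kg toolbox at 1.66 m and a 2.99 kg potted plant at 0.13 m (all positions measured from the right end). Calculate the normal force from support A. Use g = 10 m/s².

R_A ≈ 33.7 N

Sum moments about support B (its reaction then has zero moment arm).
Toolbox: 7.4 × 10 = 74 N down at 1.66 m → arm 1.66 m, τ = 74 × 1.66 = 122.8 N·m counterclockwise.
Potted plant: 2.99 × 10 = 29.9 N down at 0.13 m → arm 0.13 m, τ = 29.9 × 0.13 = 3.887 N·m counterclockwise.
Net load moment about support B = 126.7 N·m counterclockwise.
Reaction R at support A is upward at 3.758 m, arm 3.758 m → moment R × 3.758 clockwise.
Balancing moments: R × 3.758 = 126.7, giving R = 33.7 N.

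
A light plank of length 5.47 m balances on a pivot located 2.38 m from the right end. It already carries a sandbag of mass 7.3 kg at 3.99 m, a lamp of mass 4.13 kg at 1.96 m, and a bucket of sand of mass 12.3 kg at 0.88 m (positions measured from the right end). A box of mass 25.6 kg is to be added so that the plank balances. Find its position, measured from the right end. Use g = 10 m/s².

Take moments about the pivot (at 2.38 m from the right end).
Sandbag: 7.3 × 10 = 73 N down at 3.99 m → arm 1.61 m, τ = 73 × 1.61 = 117.5 N·m counterclockwise.
Lamp: 4.13 × 10 = 41.3 N down at 1.96 m → arm 0.42 m, τ = 41.3 × 0.42 = 17.35 N·m clockwise.
Bucket of sand: 12.3 × 10 = 123 N down at 0.88 m → arm 1.5 m, τ = 123 × 1.5 = 184.5 N·m clockwise.
Net moment of existing loads = 84.35 N·m clockwise.
The box weighs 25.6 × 10 = 256 N and must supply an equal counterclockwise moment, so its lever arm about the pivot is 84.35 / 256 = 0.329 m.
That puts it at 2.38 + 0.329 = 2.71 m from the right end.

x ≈ 2.71 m from the right end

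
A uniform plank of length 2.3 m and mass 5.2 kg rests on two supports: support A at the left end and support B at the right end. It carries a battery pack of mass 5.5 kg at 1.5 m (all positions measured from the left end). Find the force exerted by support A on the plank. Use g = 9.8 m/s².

Sum moments about support B (its reaction then has zero moment arm).
Beam weight: 5.2 × 9.8 = 50.96 N down at 1.15 m → arm 1.15 m, τ = 50.96 × 1.15 = 58.6 N·m counterclockwise.
Battery pack: 5.5 × 9.8 = 53.9 N down at 1.5 m → arm 0.8 m, τ = 53.9 × 0.8 = 43.12 N·m counterclockwise.
Net load moment about support B = 101.7 N·m counterclockwise.
Reaction R at support A is upward at 0 m, arm 2.3 m → moment R × 2.3 clockwise.
Στ = 0 ⇒ R × 2.3 = 101.7 ⇒ R = 44.2 N.

R_A ≈ 44.2 N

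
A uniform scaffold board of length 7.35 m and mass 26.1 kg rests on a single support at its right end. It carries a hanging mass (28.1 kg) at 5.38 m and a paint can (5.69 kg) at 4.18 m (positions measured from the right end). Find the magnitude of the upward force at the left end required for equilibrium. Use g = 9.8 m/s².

F ≈ 361 N

Sum moments about the right end (the unknown pivot reaction has zero arm there).
Beam weight: 26.1 × 9.8 = 255.8 N down at 3.675 m → arm 3.675 m, τ = 255.8 × 3.675 = 940.1 N·m counterclockwise.
Hanging mass: 28.1 × 9.8 = 275.4 N down at 5.38 m → arm 5.38 m, τ = 275.4 × 5.38 = 1482 N·m counterclockwise.
Paint can: 5.69 × 9.8 = 55.76 N down at 4.18 m → arm 4.18 m, τ = 55.76 × 4.18 = 233.1 N·m counterclockwise.
Net moment of the loads = 2655 N·m counterclockwise.
The upward force F acts at the left end, arm 7.35 m, giving F × 7.35 clockwise.
Setting net torque to zero: F × 7.35 = 2655 → F = 2655 / 7.35 = 361 N.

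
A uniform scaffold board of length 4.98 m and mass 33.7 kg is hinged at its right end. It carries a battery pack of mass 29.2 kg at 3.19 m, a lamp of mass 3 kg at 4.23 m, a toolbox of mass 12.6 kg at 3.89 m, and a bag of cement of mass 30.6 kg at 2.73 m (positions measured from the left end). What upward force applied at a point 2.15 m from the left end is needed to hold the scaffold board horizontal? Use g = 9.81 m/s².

Taking torques about the right end:
Beam weight: 33.7 × 9.81 = 330.6 N down at 2.49 m → arm 2.49 m, τ = 330.6 × 2.49 = 823.2 N·m counterclockwise.
Battery pack: 29.2 × 9.81 = 286.5 N down at 3.19 m → arm 1.79 m, τ = 286.5 × 1.79 = 512.8 N·m counterclockwise.
Lamp: 3 × 9.81 = 29.43 N down at 4.23 m → arm 0.75 m, τ = 29.43 × 0.75 = 22.07 N·m counterclockwise.
Toolbox: 12.6 × 9.81 = 123.6 N down at 3.89 m → arm 1.09 m, τ = 123.6 × 1.09 = 134.7 N·m counterclockwise.
Bag of cement: 30.6 × 9.81 = 300.2 N down at 2.73 m → arm 2.25 m, τ = 300.2 × 2.25 = 675.4 N·m counterclockwise.
Net moment of the loads = 2168 N·m counterclockwise.
The upward force F acts at a point 2.15 m from the left end, arm 2.83 m, giving F × 2.83 clockwise.
Στ = 0 ⇒ F × 2.83 = 2168 ⇒ F = 2168 / 2.83 = 766 N.

F ≈ 766 N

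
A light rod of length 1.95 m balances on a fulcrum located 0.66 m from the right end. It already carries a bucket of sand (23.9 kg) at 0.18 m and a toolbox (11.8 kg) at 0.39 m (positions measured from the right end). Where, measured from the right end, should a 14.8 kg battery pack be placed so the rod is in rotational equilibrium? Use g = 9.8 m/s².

x ≈ 1.65 m from the right end

Take moments about the fulcrum (at 0.66 m from the right end).
Bucket of sand: 23.9 × 9.8 = 234.2 N down at 0.18 m → arm 0.48 m, τ = 234.2 × 0.48 = 112.4 N·m clockwise.
Toolbox: 11.8 × 9.8 = 115.6 N down at 0.39 m → arm 0.27 m, τ = 115.6 × 0.27 = 31.21 N·m clockwise.
Net moment of existing loads = 143.6 N·m clockwise.
The battery pack weighs 14.8 × 9.8 = 145 N and must supply an equal counterclockwise moment, so its lever arm about the fulcrum is 143.6 / 145 = 0.99 m.
That puts it at 0.66 + 0.99 = 1.65 m from the right end.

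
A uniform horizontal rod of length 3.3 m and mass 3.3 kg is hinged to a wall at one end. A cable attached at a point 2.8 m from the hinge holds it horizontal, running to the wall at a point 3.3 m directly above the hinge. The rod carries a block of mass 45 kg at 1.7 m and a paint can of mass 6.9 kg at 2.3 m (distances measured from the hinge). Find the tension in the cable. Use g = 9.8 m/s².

T ≈ 449 N

Taking torques about the hinge:
Beam weight: 3.3 × 9.8 = 32.34 N down at 1.65 m → arm 1.65 m, τ = 32.34 × 1.65 = 53.36 N·m clockwise.
Block: 45 × 9.8 = 441 N down at 1.7 m → arm 1.7 m, τ = 441 × 1.7 = 749.7 N·m clockwise.
Paint can: 6.9 × 9.8 = 67.62 N down at 2.3 m → arm 2.3 m, τ = 67.62 × 2.3 = 155.5 N·m clockwise.
Total clockwise load moment = 958.6 N·m.
The cable tension T acts at 2.8 m; only its component perpendicular to the rod, T sinθ, produces torque. sinθ = h/√(h²+d²) = 3.3/√(3.3²+2.8²) = 0.7625.
For rotational equilibrium, T × 2.8 × 0.7625 = 958.6, so T = 958.6 / 2.135 = 449 N.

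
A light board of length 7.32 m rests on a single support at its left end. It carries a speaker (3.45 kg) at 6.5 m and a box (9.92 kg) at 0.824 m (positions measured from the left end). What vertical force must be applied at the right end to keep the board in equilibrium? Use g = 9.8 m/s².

Sum moments about the left end (the unknown pivot reaction has zero arm there).
Speaker: 3.45 × 9.8 = 33.81 N down at 6.5 m → arm 6.5 m, τ = 33.81 × 6.5 = 219.8 N·m clockwise.
Box: 9.92 × 9.8 = 97.22 N down at 0.824 m → arm 0.824 m, τ = 97.22 × 0.824 = 80.11 N·m clockwise.
Net moment of the loads = 299.9 N·m clockwise.
The upward force F acts at the right end, arm 7.32 m, giving F × 7.32 counterclockwise.
Στ = 0 ⇒ F × 7.32 = 299.9 ⇒ F = 299.9 / 7.32 = 41 N.

F ≈ 41 N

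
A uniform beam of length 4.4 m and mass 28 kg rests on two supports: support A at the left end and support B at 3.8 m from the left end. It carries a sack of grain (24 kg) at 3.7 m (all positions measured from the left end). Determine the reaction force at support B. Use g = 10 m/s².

Take moments about support A.
Beam weight: 28 × 10 = 280 N down at 2.2 m → arm 2.2 m, τ = 280 × 2.2 = 616 N·m clockwise.
Sack of grain: 24 × 10 = 240 N down at 3.7 m → arm 3.7 m, τ = 240 × 3.7 = 888 N·m clockwise.
Net load moment about support A = 1504 N·m clockwise.
Reaction R at support B is upward at 3.8 m, arm 3.8 m → moment R × 3.8 counterclockwise.
Στ = 0 ⇒ R × 3.8 = 1504 ⇒ R = 396 N.

R_B ≈ 396 N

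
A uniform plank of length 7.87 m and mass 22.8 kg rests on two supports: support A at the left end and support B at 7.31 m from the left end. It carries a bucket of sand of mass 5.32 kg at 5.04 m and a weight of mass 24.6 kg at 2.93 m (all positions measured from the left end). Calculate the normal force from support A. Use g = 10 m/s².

Sum moments about support B (its reaction then has zero moment arm).
Beam weight: 22.8 × 10 = 228 N down at 3.935 m → arm 3.375 m, τ = 228 × 3.375 = 769.5 N·m counterclockwise.
Bucket of sand: 5.32 × 10 = 53.2 N down at 5.04 m → arm 2.27 m, τ = 53.2 × 2.27 = 120.8 N·m counterclockwise.
Weight: 24.6 × 10 = 246 N down at 2.93 m → arm 4.38 m, τ = 246 × 4.38 = 1077 N·m counterclockwise.
Net load moment about support B = 1967 N·m counterclockwise.
Reaction R at support A is upward at 0 m, arm 7.31 m → moment R × 7.31 clockwise.
Στ = 0 ⇒ R × 7.31 = 1967 ⇒ R = 269 N.

R_A ≈ 269 N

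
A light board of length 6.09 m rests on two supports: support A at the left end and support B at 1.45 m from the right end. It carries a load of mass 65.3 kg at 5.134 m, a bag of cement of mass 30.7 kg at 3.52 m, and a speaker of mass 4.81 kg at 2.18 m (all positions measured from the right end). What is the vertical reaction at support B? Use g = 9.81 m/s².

R_B ≈ 339 N

Taking torques about support A:
Load: 65.3 × 9.81 = 640.6 N down at 5.134 m → arm 0.956 m, τ = 640.6 × 0.956 = 612.4 N·m clockwise.
Bag of cement: 30.7 × 9.81 = 301.2 N down at 3.52 m → arm 2.57 m, τ = 301.2 × 2.57 = 774.1 N·m clockwise.
Speaker: 4.81 × 9.81 = 47.19 N down at 2.18 m → arm 3.91 m, τ = 47.19 × 3.91 = 184.5 N·m clockwise.
Net load moment about support A = 1571 N·m clockwise.
Reaction R at support B is upward at 1.45 m, arm 4.64 m → moment R × 4.64 counterclockwise.
For rotational equilibrium, R × 4.64 = 1571, so R = 339 N.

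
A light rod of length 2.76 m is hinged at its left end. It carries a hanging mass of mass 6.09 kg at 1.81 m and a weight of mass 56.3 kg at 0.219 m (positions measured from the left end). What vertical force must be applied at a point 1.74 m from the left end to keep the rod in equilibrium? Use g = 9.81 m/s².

F ≈ 132 N

Sum moments about the left end (the unknown pivot reaction has zero arm there).
Hanging mass: 6.09 × 9.81 = 59.74 N down at 1.81 m → arm 1.81 m, τ = 59.74 × 1.81 = 108.1 N·m clockwise.
Weight: 56.3 × 9.81 = 552.3 N down at 0.219 m → arm 0.219 m, τ = 552.3 × 0.219 = 121 N·m clockwise.
Net moment of the loads = 229.1 N·m clockwise.
The upward force F acts at a point 1.74 m from the left end, arm 1.74 m, giving F × 1.74 counterclockwise.
Στ = 0 ⇒ F × 1.74 = 229.1 ⇒ F = 229.1 / 1.74 = 132 N.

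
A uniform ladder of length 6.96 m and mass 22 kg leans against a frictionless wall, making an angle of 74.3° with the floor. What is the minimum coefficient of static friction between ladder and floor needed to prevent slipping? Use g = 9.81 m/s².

μ_min ≈ 0.141

Taking torques about the foot of the ladder:
Ladder weight 22×9.81 = 215.8 N acts at 3.48 m along the ladder; its horizontal arm is 3.48·cos74.3° = 0.9417 m → τ = 203.2 N·m clockwise.
Wall normal N acts horizontally at the top; its moment arm is the height L sinθ = 6.96·sin74.3° = 6.7 m, counterclockwise.
Setting net torque to zero: N × 6.7 = 203.2 → N = 30.33 N.
ΣFx = 0 ⇒ f = N_wall = 30.33 N. ΣFy = 0 ⇒ N_floor = 215.8 N.
μ_min = f / N_floor = 30.33 / 215.8 = 0.141.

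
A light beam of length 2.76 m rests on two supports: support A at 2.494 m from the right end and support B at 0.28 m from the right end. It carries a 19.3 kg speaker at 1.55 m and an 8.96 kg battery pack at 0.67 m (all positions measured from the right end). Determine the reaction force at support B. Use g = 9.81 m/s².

R_B ≈ 153 N

Taking torques about support A:
Speaker: 19.3 × 9.81 = 189.3 N down at 1.55 m → arm 0.944 m, τ = 189.3 × 0.944 = 178.7 N·m clockwise.
Battery pack: 8.96 × 9.81 = 87.9 N down at 0.67 m → arm 1.824 m, τ = 87.9 × 1.824 = 160.3 N·m clockwise.
Net load moment about support A = 339 N·m clockwise.
Reaction R at support B is upward at 0.28 m, arm 2.214 m → moment R × 2.214 counterclockwise.
Balancing moments: R × 2.214 = 339, giving R = 153 N.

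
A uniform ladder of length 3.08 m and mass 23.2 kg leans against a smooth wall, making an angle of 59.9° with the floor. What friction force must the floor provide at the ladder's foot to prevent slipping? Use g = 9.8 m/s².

f ≈ 65.9 N

Taking torques about the foot of the ladder:
Ladder weight 23.2×9.8 = 227.4 N acts at 1.54 m along the ladder; its horizontal arm is 1.54·cos59.9° = 0.7723 m → τ = 175.6 N·m clockwise.
Wall normal N acts horizontally at the top; its moment arm is the height L sinθ = 3.08·sin59.9° = 2.665 m, counterclockwise.
For rotational equilibrium, N × 2.665 = 175.6, so N = 65.9 N.
ΣFx = 0: friction at the foot balances the wall's push, so f = N_wall = 65.9 N.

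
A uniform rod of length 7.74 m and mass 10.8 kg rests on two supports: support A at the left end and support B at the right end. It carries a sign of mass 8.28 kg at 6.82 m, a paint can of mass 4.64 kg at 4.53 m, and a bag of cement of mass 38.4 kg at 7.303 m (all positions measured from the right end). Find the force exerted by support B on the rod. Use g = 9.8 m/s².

R_B ≈ 103 N

Take moments about support A.
Beam weight: 10.8 × 9.8 = 105.8 N down at 3.87 m → arm 3.87 m, τ = 105.8 × 3.87 = 409.4 N·m clockwise.
Sign: 8.28 × 9.8 = 81.14 N down at 6.82 m → arm 0.92 m, τ = 81.14 × 0.92 = 74.65 N·m clockwise.
Paint can: 4.64 × 9.8 = 45.47 N down at 4.53 m → arm 3.21 m, τ = 45.47 × 3.21 = 146 N·m clockwise.
Bag of cement: 38.4 × 9.8 = 376.3 N down at 7.303 m → arm 0.437 m, τ = 376.3 × 0.437 = 164.4 N·m clockwise.
Net load moment about support A = 794.4 N·m clockwise.
Reaction R at support B is upward at 0 m, arm 7.74 m → moment R × 7.74 counterclockwise.
Balancing moments: R × 7.74 = 794.4, giving R = 103 N.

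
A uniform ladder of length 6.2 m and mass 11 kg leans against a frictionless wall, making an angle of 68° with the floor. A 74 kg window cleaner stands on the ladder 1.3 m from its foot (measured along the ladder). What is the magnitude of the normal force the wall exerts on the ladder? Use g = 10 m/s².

N_wall ≈ 84.9 N

Choose the foot of the ladder as the axis so the floor normal and friction both act there and drop out.
Ladder weight 11×10 = 110 N acts at 3.1 m along the ladder; its horizontal arm is 3.1·cos68° = 1.161 m → τ = 127.7 N·m clockwise.
Window cleaner: 74×10 = 740 N at 1.3 m → arm 0.487 m → τ = 360.4 N·m clockwise.
Wall normal N acts horizontally at the top; its moment arm is the height L sinθ = 6.2·sin68° = 5.749 m, counterclockwise.
Balancing moments: N × 5.749 = 488.1, giving N = 84.9 N.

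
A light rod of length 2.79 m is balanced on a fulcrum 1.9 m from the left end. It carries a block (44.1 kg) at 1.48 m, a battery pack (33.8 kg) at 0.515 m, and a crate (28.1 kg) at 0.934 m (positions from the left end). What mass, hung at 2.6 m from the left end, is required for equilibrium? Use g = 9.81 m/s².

Sum moments about the fulcrum (at 1.9 m from the left end) (the support reaction has zero arm there).
Block: 44.1 × 9.81 = 432.6 N down at 1.48 m → arm 0.42 m, τ = 432.6 × 0.42 = 181.7 N·m counterclockwise.
Battery pack: 33.8 × 9.81 = 331.6 N down at 0.515 m → arm 1.385 m, τ = 331.6 × 1.385 = 459.3 N·m counterclockwise.
Crate: 28.1 × 9.81 = 275.7 N down at 0.934 m → arm 0.966 m, τ = 275.7 × 0.966 = 266.3 N·m counterclockwise.
Net moment of known loads = 907.3 N·m counterclockwise.
An unknown mass m at 2.6 m has arm 0.7 m; its moment is m·g·0.7 clockwise.
Balancing moments: m × 9.81 × 0.7 = 907.3, giving m = 907.3 / (9.81 × 0.7) = 132 kg.

m ≈ 132 kg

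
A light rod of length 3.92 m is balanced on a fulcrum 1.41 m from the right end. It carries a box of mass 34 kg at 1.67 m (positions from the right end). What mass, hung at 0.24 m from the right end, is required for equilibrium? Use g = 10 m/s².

About the fulcrum (at 1.41 m from the right end):
Box: 34 × 10 = 340 N down at 1.67 m → arm 0.26 m, τ = 340 × 0.26 = 88.4 N·m counterclockwise.
Net moment of known loads = 88.4 N·m counterclockwise.
An unknown mass m at 0.24 m has arm 1.17 m; its moment is m·g·1.17 clockwise.
Balancing moments: m × 10 × 1.17 = 88.4, giving m = 88.4 / (10 × 1.17) = 7.56 kg.

m ≈ 7.56 kg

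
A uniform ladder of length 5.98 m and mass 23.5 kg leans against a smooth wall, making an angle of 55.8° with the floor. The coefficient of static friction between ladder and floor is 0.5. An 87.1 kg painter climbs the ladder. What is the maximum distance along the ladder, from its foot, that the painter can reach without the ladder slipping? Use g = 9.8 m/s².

Taking torques about the foot of the ladder:
Ladder weight 23.5×9.8 = 230.3 N acts at 2.99 m along the ladder; its horizontal arm is 2.99·cos55.8° = 1.681 m → τ = 387.1 N·m clockwise.
Painter weight 87.1×9.8 = 853.6 N at distance d → arm d·cos55.8° → τ = 853.6·d·0.5621 clockwise.
Wall normal N at the top has arm L sinθ = 4.946 m counterclockwise, so Στ = 0 gives N·4.946 = 387.1 + 479.8·d.
ΣFy = 0 ⇒ N_floor = 1084 N, so the maximum friction is μ_s·N_floor = 0.5×1084 = 542 N. ΣFx = 0 ⇒ N_wall = f, so at the slipping point N = 542 N.
Substituting: 542×4.946 = 387.1 + 479.8·d ⇒ d = (2681 − 387.1) / 479.8 = 4.78 m.

d ≈ 4.78 m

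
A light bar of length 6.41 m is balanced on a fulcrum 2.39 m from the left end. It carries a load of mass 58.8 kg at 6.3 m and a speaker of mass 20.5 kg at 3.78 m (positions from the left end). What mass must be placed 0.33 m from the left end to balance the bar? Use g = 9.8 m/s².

Take moments about the fulcrum (at 2.39 m from the left end).
Load: 58.8 × 9.8 = 576.2 N down at 6.3 m → arm 3.91 m, τ = 576.2 × 3.91 = 2253 N·m clockwise.
Speaker: 20.5 × 9.8 = 200.9 N down at 3.78 m → arm 1.39 m, τ = 200.9 × 1.39 = 279.3 N·m clockwise.
Net moment of known loads = 2532 N·m clockwise.
An unknown mass m at 0.33 m has arm 2.06 m; its moment is m·g·2.06 counterclockwise.
For rotational equilibrium, m × 9.8 × 2.06 = 2532, so m = 2532 / (9.8 × 2.06) = 125 kg.

m ≈ 125 kg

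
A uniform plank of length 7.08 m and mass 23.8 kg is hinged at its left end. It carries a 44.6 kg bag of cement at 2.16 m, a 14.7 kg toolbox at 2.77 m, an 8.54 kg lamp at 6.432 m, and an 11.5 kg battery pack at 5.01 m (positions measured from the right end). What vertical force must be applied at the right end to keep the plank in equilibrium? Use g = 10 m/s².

Take moments about the left end.
Beam weight: 23.8 × 10 = 238 N down at 3.54 m → arm 3.54 m, τ = 238 × 3.54 = 842.5 N·m clockwise.
Bag of cement: 44.6 × 10 = 446 N down at 2.16 m → arm 4.92 m, τ = 446 × 4.92 = 2194 N·m clockwise.
Toolbox: 14.7 × 10 = 147 N down at 2.77 m → arm 4.31 m, τ = 147 × 4.31 = 633.6 N·m clockwise.
Lamp: 8.54 × 10 = 85.4 N down at 6.432 m → arm 0.648 m, τ = 85.4 × 0.648 = 55.34 N·m clockwise.
Battery pack: 11.5 × 10 = 115 N down at 5.01 m → arm 2.07 m, τ = 115 × 2.07 = 238 N·m clockwise.
Net moment of the loads = 3963 N·m clockwise.
The upward force F acts at the right end, arm 7.08 m, giving F × 7.08 counterclockwise.
Balancing moments: F × 7.08 = 3963, giving F = 3963 / 7.08 = 560 N.

F ≈ 560 N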